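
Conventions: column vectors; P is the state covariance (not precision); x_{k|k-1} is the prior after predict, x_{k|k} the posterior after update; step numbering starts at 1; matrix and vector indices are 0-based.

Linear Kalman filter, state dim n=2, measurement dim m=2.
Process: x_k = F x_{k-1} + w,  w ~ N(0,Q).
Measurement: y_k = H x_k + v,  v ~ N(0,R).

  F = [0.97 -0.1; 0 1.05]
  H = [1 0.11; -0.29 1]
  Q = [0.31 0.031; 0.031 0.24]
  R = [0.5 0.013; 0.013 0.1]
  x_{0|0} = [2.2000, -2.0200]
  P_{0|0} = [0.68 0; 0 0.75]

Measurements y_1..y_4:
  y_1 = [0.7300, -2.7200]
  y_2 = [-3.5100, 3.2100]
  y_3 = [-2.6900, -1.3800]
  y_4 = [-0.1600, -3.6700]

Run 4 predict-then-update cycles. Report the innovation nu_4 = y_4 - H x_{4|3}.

innov = [1.7177, -2.9826]

step 1: x^-=[2.3360, -2.1210]  P^-=[0.9573 -0.0478; -0.0478 1.0669]  S=[1.4597 -0.1935; -0.1935 1.2751]  K=[0.6311 -0.1594; 0.1633 0.8724]  nu=[-1.3727, 0.0784]  x^+=[1.4572, -2.2768]  P^+=[0.3046 0.0806; 0.0806 0.1127]
step 2: x^-=[1.6412, -2.3906]  P^-=[0.5821 0.1013; 0.1013 0.3643]  S=[1.1088 -0.0177; -0.0177 0.4545]  K=[0.5330 -0.1279; 0.1393 0.7423]  nu=[-4.8882, 6.0765]  x^+=[-1.7411, 1.4391]  P^+=[0.2573 0.0688; 0.0688 0.0960]
step 3: x^-=[-1.8328, 1.5110]  P^-=[0.5397 0.0909; 0.0909 0.3458]  S=[1.0639 -0.0174; -0.0174 0.4385]  K=[0.5146 -0.1291; 0.1333 0.7339]  nu=[-1.0234, -3.4225]  x^+=[-1.9176, -1.1370]  P^+=[0.2484 0.0658; 0.0658 0.0942]
step 4: x^-=[-1.7464, -1.1939]  P^-=[0.5319 0.0881; 0.0881 0.3439]  S=[1.0554 -0.0181; -0.0181 0.4375]  K=[0.5109 -0.1300; 0.1319 0.7330]  nu=[1.7177, -2.9826]  x^+=[-0.4811, -3.1537]  P^+=[0.2466 0.0652; 0.0652 0.0939]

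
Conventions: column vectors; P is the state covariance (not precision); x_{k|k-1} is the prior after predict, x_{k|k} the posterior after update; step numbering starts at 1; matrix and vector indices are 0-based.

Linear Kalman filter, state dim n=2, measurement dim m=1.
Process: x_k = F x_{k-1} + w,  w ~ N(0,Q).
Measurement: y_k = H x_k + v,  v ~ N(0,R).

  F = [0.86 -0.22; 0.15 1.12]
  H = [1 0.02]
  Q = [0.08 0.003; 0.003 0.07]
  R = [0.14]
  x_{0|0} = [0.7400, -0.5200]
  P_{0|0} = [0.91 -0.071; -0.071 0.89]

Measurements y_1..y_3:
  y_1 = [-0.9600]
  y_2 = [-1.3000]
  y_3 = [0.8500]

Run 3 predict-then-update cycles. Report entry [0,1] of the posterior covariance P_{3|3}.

step 1: x^-=[0.7508, -0.4714]  P^-=[0.8230 -0.1650; -0.1650 1.1830]  S=[0.9569]  K=[0.8566; -0.1477]  nu=[-1.7014]  x^+=[-0.7067, -0.2202]  P^+=[0.1208 -0.0439; -0.0439 1.1622]
step 2: x^-=[-0.5593, -0.3526]  P^-=[0.2422 -0.3086; -0.3086 1.5158]  S=[0.3705]  K=[0.6371; -0.7512]  nu=[-0.7337]  x^+=[-1.0267, 0.1985]  P^+=[0.0918 -0.1313; -0.1313 1.3067]
step 3: x^-=[-0.9267, 0.0684]  P^-=[0.2608 -0.4293; -0.4293 1.6671]  S=[0.3843]  K=[0.6563; -1.0301]  nu=[1.7753]  x^+=[0.2385, -1.7605]  P^+=[0.0953 -0.1694; -0.1694 1.2592]

P_post[0,1] = -0.1694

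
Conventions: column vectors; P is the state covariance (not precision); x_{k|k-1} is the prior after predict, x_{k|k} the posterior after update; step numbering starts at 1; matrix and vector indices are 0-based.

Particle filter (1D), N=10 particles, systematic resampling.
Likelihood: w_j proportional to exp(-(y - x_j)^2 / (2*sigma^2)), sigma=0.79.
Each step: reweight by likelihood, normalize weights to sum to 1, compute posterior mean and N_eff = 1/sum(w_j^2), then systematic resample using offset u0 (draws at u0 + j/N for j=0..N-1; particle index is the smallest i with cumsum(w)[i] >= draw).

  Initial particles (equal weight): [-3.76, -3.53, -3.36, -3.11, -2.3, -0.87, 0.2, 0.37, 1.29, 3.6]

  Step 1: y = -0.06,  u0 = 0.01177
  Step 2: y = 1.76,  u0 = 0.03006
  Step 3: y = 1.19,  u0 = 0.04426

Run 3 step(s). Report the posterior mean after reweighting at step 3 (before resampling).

post_mean = 0.3118

step 1: w=[0.0000, 0.0000, 0.0001, 0.0002, 0.0068, 0.2229, 0.3572, 0.3252, 0.0876, 0.0000]  mean=0.0942  Neff=3.4392  idx=[5, 5, 5, 6, 6, 6, 7, 7, 7, 7]
step 2: w=[0.0030, 0.0030, 0.0030, 0.1104, 0.1104, 0.1104, 0.1649, 0.1649, 0.1649, 0.1649]  mean=0.3024  Neff=6.8777  idx=[3, 4, 5, 5, 6, 7, 7, 8, 8, 9]
step 3: w=[0.0856, 0.0856, 0.0856, 0.0856, 0.1096, 0.1096, 0.1096, 0.1096, 0.1096, 0.1096]  mean=0.3118  Neff=9.8643  idx=[0, 1, 2, 4, 4, 5, 6, 7, 8, 9]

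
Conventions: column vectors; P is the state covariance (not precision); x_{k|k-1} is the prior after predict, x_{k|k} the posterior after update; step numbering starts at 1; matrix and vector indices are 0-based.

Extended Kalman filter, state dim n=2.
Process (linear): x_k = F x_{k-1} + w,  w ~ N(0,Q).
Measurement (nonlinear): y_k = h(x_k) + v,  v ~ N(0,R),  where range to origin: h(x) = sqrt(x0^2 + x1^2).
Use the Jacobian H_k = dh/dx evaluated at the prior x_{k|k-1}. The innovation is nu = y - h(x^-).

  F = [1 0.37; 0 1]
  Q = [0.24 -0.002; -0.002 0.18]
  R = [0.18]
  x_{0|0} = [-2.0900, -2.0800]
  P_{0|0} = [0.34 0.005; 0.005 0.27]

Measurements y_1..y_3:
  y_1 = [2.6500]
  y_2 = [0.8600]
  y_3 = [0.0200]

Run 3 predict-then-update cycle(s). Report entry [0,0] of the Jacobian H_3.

H_jac[0,0] = -0.9124

step 1: x^-=[-2.8596, -2.0800]  P^-=[0.6207 0.1029; 0.1029 0.4500]  H_jac=[-0.8087 -0.5882]  S=[0.8395]  K=[-0.6700; -0.4144]  nu=[-0.8861]  x^+=[-2.2660, -1.7128]  P^+=[0.2438 -0.1302; -0.1302 0.3058]
step 2: x^-=[-2.8997, -1.7128]  P^-=[0.4293 -0.0190; -0.0190 0.4858]  H_jac=[-0.8610 -0.5086]  S=[0.6073]  K=[-0.5928; -0.3799]  nu=[-2.5078]  x^+=[-1.4131, -0.7602]  P^+=[0.2159 -0.1558; -0.1558 0.3982]
step 3: x^-=[-1.6944, -0.7602]  P^-=[0.3952 -0.0105; -0.0105 0.5782]  H_jac=[-0.9124 -0.4093]  S=[0.5980]  K=[-0.5957; -0.3798]  nu=[-1.8371]  x^+=[-0.5999, -0.0625]  P^+=[0.1829 -0.1458; -0.1458 0.4919]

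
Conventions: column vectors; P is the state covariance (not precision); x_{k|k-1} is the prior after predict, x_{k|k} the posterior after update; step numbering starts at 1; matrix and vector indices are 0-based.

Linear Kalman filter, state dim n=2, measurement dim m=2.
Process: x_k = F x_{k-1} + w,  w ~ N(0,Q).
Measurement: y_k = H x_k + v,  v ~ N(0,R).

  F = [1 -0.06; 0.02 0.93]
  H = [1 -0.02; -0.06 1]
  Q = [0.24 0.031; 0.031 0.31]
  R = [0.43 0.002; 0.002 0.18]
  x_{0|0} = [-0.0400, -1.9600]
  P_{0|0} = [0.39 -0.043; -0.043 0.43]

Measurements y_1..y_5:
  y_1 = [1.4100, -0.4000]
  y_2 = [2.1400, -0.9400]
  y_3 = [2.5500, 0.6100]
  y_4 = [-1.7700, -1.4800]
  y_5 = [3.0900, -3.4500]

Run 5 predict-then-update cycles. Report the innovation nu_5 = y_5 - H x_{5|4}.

step 1: x^-=[0.0776, -1.8236]  P^-=[0.6367 -0.0251; -0.0251 0.6805]  S=[1.0680 -0.0750; -0.0750 0.8658]  K=[0.5951 -0.0216; 0.0191 0.7894]  nu=[1.2959, 1.4283]  x^+=[0.8180, -0.6714]  P^+=[0.2561 0.0127; 0.0127 0.1429]
step 2: x^-=[0.8583, -0.6080]  P^-=[0.4951 0.0399; 0.0399 0.4342]  S=[0.9237 0.0036; 0.0036 0.6111]  K=[0.5351 0.0136; 0.0311 0.7063]  nu=[1.2696, -0.2805]  x^+=[1.5338, -0.7667]  P^+=[0.2305 0.0173; 0.0173 0.1282]
step 3: x^-=[1.5798, -0.6823]  P^-=[0.4688 0.0446; 0.0446 0.4216]  S=[0.8972 0.0101; 0.0101 0.5980]  K=[0.5213 0.0187; 0.0324 0.7001]  nu=[0.9566, 1.3871]  x^+=[2.1045, 0.3198]  P^+=[0.2246 0.0179; 0.0179 0.1272]
step 4: x^-=[2.0853, 0.3395]  P^-=[0.4629 0.0450; 0.0450 0.4207]  S=[0.8913 0.0109; 0.0109 0.5970]  K=[0.5181 0.0194; 0.0325 0.6996]  nu=[-3.8485, -1.6944]  x^+=[0.0584, -0.9711]  P^+=[0.2232 0.0179; 0.0179 0.1271]
step 5: x^-=[0.1166, -0.9020]  P^-=[0.4615 0.0450; 0.0450 0.4207]  S=[0.8899 0.0110; 0.0110 0.5969]  K=[0.5174 0.0195; 0.0325 0.6996]  nu=[2.9553, -2.5410]  x^+=[1.5960, -2.5836]  P^+=[0.2229 0.0179; 0.0179 0.1271]

innov = [2.9553, -2.5410]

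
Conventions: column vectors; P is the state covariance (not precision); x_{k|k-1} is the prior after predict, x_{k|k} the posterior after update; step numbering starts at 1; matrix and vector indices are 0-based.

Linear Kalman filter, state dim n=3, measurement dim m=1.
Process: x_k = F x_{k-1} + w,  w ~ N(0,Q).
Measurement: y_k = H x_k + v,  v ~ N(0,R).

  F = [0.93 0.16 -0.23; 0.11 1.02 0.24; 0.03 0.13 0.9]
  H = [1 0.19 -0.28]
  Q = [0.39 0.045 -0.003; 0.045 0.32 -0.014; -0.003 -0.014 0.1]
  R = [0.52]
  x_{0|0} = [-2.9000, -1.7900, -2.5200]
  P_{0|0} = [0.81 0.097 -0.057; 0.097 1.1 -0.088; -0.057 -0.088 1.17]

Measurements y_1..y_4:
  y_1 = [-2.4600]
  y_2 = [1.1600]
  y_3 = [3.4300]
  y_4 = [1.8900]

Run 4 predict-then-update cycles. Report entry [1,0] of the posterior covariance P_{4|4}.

step 1: x^-=[-2.4038, -2.7496, -2.5877]  P^-=[1.2404 0.3425 -0.2449; 0.3425 1.5173 0.3020; -0.2449 0.3020 1.0441]  S=[2.1321]  K=[0.6444; 0.2562; -0.2251]  nu=[-0.2583]  x^+=[-2.5703, -2.8158, -2.5296]  P^+=[0.3549 -0.0095 0.0643; -0.0095 1.3774 0.4250; 0.0643 0.4250 0.9361]
step 2: x^-=[-2.2591, -3.7619, -2.7198]  P^-=[0.7201 0.1746 -0.0575; 0.1746 2.0206 0.7818; -0.0575 0.7818 0.9847]  S=[1.4056]  K=[0.5474; 0.2416; -0.1314]  nu=[3.3723]  x^+=[-0.4132, -2.9472, -3.1629]  P^+=[0.2990 -0.0113 0.0436; -0.0113 1.9385 0.8264; 0.0436 0.8264 0.9604]
step 3: x^-=[-0.1284, -3.8106, -3.2421]  P^-=[0.6662 0.1745 -0.0241; 0.1745 2.8001 1.2400; -0.0241 1.2400 1.1066]  S=[1.3219]  K=[0.5342; 0.2718; -0.0744]  nu=[3.3746]  x^+=[1.6742, -2.8933, -3.4932]  P^+=[0.2890 -0.0174 0.0284; -0.0174 2.7025 1.2668; 0.0284 1.2668 1.0993]
step 4: x^-=[1.8975, -3.6054, -3.4698]  P^-=[0.6567 0.1952 -0.0003; 0.1952 3.8163 1.7874; -0.0003 1.7874 1.3342]  S=[1.3033]  K=[0.5324; 0.3221; -0.0263]  nu=[-0.2940]  x^+=[1.7410, -3.7001, -3.4620]  P^+=[0.2873 -0.0283 0.0179; -0.0283 3.6810 1.7984; 0.0179 1.7984 1.3333]

P_post[1,0] = -0.0283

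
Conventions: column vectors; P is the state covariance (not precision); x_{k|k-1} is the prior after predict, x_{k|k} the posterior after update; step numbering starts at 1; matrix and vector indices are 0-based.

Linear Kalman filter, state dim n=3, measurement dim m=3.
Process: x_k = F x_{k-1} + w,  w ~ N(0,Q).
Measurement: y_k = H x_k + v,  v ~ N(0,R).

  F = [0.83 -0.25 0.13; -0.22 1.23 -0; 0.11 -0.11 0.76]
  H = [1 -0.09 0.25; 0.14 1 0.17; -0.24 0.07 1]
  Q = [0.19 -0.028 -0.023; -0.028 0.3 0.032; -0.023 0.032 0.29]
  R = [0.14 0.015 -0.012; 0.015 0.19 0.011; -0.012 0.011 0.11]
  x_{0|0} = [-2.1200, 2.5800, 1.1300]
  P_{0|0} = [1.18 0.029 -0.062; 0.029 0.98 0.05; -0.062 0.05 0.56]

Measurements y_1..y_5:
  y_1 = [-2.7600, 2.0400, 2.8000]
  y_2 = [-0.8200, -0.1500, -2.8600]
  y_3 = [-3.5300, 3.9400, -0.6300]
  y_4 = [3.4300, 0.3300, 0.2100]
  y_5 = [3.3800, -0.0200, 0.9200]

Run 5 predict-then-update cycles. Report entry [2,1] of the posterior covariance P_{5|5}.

step 1: x^-=[-2.2577, 3.6398, 0.3418]  P^-=[1.0450 -0.5038 0.1134; -0.5038 1.8241 -0.0674; 0.1134 -0.0674 0.6202]  S=[1.3889 -0.4666 -0.0539; -0.4666 1.8939 0.2680; -0.0539 0.2680 0.7524]  K=[0.8145 0.0487 -0.1885; -0.1999 0.8831 -0.0881; 0.2182 -0.0323 0.8090]  nu=[-0.2602, -1.3418, 1.6616]  x^+=[-2.8482, 2.3605, 1.6725]  P^+=[0.1178 0.0032 -0.0019; 0.0032 0.1648 -0.0083; -0.0019 -0.0083 0.0861]
step 2: x^-=[-2.7367, 3.5300, 0.6982]  P^-=[0.2817 -0.0980 0.0009; -0.0980 0.5532 -0.0001; 0.0009 -0.0001 0.3442]  S=[0.4657 -0.0773 -0.0052; -0.0773 0.7313 0.1213; -0.0052 0.1213 0.4760]  K=[0.6244 0.0112 -0.1506; -0.1974 0.7263 -0.0567; 0.1913 -0.0208 0.7300]  nu=[2.0598, -3.4156, -4.4621]  x^+=[-0.8165, 0.8958, -2.0941]  P^+=[0.0897 -0.0024 -0.0022; -0.0024 0.1358 -0.0059; -0.0022 -0.0059 0.0777]
step 3: x^-=[-1.1739, 1.2814, -1.7798]  P^-=[0.2625 -0.0895 -0.0034; -0.0895 0.5110 0.0059; -0.0034 0.0059 0.3383]  S=[0.4420 -0.0676 -0.0054; -0.0676 0.6927 0.1217; -0.0054 0.1217 0.4713]  K=[0.6098 0.0087 -0.1493; -0.1952 0.7111 -0.0519; 0.1887 -0.0185 0.7272]  nu=[-1.7958, 3.1255, 0.7784]  x^+=[-2.3580, 3.8142, -1.6104]  P^+=[0.0877 -0.0027 -0.0024; -0.0027 0.1329 -0.0055; -0.0024 -0.0055 0.0773]
step 4: x^-=[-3.1201, 5.2103, -1.9029]  P^-=[0.2610 -0.0886 -0.0038; -0.0886 0.5068 0.0067; -0.0038 0.0067 0.3379]  S=[0.4399 -0.0664 -0.0055; -0.0664 0.6890 0.1220; -0.0055 0.1220 0.4712]  K=[0.6086 0.0086 -0.1493; -0.1948 0.7095 -0.0513; 0.1884 -0.0182 0.7270]  nu=[7.4947, -4.1200, 0.9993]  x^+=[1.2565, 0.7757, 0.3105]  P^+=[0.0875 -0.0027 -0.0024; -0.0027 0.1326 -0.0054; -0.0024 -0.0054 0.0773]
step 5: x^-=[0.8893, 0.6777, 0.2889]  P^-=[0.2608 -0.0885 -0.0039; -0.0885 0.5064 0.0068; -0.0039 0.0068 0.3379]  S=[0.4397 -0.0663 -0.0056; -0.0663 0.6886 0.1220; -0.0056 0.1220 0.4712]  K=[0.6085 0.0086 -0.1493; -0.1947 0.7094 -0.0512; 0.1883 -0.0182 0.7270]  nu=[2.4794, -0.8713, 0.7971]  x^+=[2.2715, -0.4641, 1.3512]  P^+=[0.0875 -0.0027 -0.0024; -0.0027 0.1326 -0.0054; -0.0024 -0.0054 0.0773]

P_post[2,1] = -0.0054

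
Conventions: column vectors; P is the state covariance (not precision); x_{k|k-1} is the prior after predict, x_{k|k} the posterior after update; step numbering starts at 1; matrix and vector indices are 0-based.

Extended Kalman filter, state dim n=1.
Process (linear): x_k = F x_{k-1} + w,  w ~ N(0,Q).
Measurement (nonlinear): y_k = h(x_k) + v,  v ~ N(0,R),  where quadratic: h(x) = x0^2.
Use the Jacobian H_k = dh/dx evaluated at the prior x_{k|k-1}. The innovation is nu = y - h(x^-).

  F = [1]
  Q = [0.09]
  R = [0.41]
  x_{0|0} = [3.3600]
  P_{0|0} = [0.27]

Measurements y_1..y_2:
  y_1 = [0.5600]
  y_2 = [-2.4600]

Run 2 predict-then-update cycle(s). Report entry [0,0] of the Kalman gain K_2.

step 1: x^-=[3.3600]  P^-=[0.3600]  H_jac=[6.7200]  S=[16.6670]  K=[0.1451]  nu=[-10.7296]  x^+=[1.8026]  P^+=[0.0089]
step 2: x^-=[1.8026]  P^-=[0.0989]  H_jac=[3.6052]  S=[1.6949]  K=[0.2103]  nu=[-5.7094]  x^+=[0.6021]  P^+=[0.0239]

K[0,0] = 0.2103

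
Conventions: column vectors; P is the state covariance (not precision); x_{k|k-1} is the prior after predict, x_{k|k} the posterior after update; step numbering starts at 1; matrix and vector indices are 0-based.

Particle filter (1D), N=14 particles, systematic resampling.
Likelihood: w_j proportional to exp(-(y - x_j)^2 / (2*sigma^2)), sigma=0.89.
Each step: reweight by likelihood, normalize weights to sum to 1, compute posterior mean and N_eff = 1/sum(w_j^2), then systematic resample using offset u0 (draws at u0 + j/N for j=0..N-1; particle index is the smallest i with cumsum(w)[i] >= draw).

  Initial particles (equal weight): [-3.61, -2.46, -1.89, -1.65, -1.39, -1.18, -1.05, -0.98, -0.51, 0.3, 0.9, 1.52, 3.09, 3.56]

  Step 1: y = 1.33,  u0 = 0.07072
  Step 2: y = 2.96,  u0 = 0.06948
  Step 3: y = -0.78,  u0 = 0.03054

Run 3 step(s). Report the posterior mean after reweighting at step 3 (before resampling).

post_mean = 1.1632

step 1: w=[0.0000, 0.0000, 0.0005, 0.0013, 0.0034, 0.0067, 0.0101, 0.0124, 0.0425, 0.1843, 0.3203, 0.3519, 0.0509, 0.0156]  mean=1.0311  Neff=3.7686  idx=[8, 9, 9, 10, 10, 10, 10, 10, 11, 11, 11, 11, 11, 13]
step 2: w=[0.0002, 0.0046, 0.0046, 0.0273, 0.0273, 0.0273, 0.0273, 0.0273, 0.1074, 0.1074, 0.1074, 0.1074, 0.1074, 0.3169]  mean=2.0703  Neff=6.1758  idx=[5, 7, 8, 9, 9, 10, 11, 11, 12, 13, 13, 13, 13, 13]
step 3: w=[0.2878, 0.2878, 0.0606, 0.0606, 0.0606, 0.0606, 0.0606, 0.0606, 0.0606, 0.0000, 0.0000, 0.0000, 0.0000, 0.0000]  mean=1.1632  Neff=5.2252  idx=[0, 0, 0, 0, 1, 1, 1, 1, 2, 3, 4, 5, 7, 8]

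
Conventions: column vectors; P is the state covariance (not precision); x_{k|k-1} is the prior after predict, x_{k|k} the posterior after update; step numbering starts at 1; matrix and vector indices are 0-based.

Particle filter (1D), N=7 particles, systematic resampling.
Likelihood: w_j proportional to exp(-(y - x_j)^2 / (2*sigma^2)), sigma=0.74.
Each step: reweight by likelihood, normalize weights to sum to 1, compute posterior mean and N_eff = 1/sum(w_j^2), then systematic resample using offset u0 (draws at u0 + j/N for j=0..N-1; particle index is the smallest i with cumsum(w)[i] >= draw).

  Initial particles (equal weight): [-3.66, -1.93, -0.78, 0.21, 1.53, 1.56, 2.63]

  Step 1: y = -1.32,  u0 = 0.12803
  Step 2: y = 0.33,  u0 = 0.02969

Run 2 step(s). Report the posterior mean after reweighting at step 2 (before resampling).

post_mean = -0.3052

step 1: w=[0.0042, 0.4439, 0.4777, 0.0735, 0.0004, 0.0003, 0.0000]  mean=-1.2281  Neff=2.3221  idx=[1, 1, 1, 2, 2, 2, 3]
step 2: w=[0.0047, 0.0047, 0.0047, 0.1632, 0.1632, 0.1632, 0.4962]  mean=-0.3052  Neff=3.0661  idx=[3, 3, 4, 5, 6, 6, 6]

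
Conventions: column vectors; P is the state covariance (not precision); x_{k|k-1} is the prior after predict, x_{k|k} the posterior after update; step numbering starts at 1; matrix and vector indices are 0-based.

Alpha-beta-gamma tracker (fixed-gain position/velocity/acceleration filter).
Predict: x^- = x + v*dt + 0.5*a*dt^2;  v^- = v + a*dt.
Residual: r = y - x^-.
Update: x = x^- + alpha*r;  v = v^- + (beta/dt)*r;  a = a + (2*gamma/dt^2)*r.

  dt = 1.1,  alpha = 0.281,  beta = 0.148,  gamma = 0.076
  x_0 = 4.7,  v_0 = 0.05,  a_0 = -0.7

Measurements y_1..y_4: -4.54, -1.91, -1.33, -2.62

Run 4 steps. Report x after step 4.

step 1: x_pred=4.3315  r=-8.8715  x^+=1.8386  v^+=-1.9136  a^+=-1.8144
step 2: x_pred=-1.3641  r=-0.5459  x^+=-1.5175  v^+=-3.9829  a^+=-1.8830
step 3: x_pred=-7.0380  r=5.7080  x^+=-5.4340  v^+=-5.2863  a^+=-1.1660
step 4: x_pred=-11.9544  r=9.3344  x^+=-9.3314  v^+=-5.3130  a^+=0.0066

x_post = -9.3314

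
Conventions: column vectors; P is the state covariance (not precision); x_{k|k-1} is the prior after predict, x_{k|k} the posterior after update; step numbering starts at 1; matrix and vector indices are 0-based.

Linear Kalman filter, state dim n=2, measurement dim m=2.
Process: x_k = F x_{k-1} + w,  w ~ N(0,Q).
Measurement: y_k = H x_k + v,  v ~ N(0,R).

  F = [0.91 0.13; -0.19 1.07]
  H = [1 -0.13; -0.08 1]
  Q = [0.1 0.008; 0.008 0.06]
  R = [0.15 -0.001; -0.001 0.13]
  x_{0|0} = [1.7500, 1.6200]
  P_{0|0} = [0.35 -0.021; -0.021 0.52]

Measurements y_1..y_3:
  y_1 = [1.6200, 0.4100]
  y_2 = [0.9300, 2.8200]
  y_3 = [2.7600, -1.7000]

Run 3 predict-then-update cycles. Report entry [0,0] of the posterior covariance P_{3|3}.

P_post[0,0] = 0.0823

step 1: x^-=[1.8031, 1.4009]  P^-=[0.3937 -0.0001; -0.0001 0.6765]  S=[0.5551 -0.1206; -0.1206 0.8091]  K=[0.7241 0.0688; 0.0237 0.8397]  nu=[-0.0010, -0.8467]  x^+=[1.7441, 0.6899]  P^+=[0.1108 0.0171; 0.0171 0.1105]
step 2: x^-=[1.6768, 0.4068]  P^-=[0.1976 0.0204; 0.0204 0.1836]  S=[0.3454 -0.0200; -0.0200 0.3116]  K=[0.5674 0.0513; 0.0240 0.5855]  nu=[-0.6939, 2.5473]  x^+=[1.4138, 1.8816]  P^+=[0.0868 0.0130; 0.0130 0.0771]
step 3: x^-=[1.5311, 1.7447]  P^-=[0.1762 0.0161; 0.0161 0.1461]  S=[0.3245 -0.0178; -0.0178 0.2747]  K=[0.5389 0.0423; 0.0201 0.5286]  nu=[1.4557, -3.3222]  x^+=[2.1752, 0.0178]  P^+=[0.0823 0.0115; 0.0115 0.0696]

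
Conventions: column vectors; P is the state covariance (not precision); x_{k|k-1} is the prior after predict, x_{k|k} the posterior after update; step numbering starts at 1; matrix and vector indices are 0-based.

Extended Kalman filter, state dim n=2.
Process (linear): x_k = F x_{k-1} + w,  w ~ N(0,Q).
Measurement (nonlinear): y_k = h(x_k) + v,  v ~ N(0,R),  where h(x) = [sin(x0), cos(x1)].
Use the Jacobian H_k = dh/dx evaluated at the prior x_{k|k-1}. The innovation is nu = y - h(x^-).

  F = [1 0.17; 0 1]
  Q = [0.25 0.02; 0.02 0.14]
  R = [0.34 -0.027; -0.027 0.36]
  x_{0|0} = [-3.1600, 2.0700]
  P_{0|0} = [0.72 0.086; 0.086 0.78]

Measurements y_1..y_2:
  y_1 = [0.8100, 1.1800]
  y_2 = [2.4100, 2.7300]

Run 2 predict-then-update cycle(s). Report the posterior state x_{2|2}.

x_post = [-5.0020, -0.4594]

step 1: x^-=[-2.8081, 2.0700]  P^-=[1.0218 0.2386; 0.2386 0.9200]  H_jac=[-0.9449 0.0000; 0.0000 -0.8780]  S=[1.2523 0.1709; 0.1709 1.0692]  K=[-0.7608 -0.0743; -0.0786 -0.7429]  nu=[1.1373, 1.6587]  x^+=[-3.7967, 0.7483]  P^+=[0.2716 0.0071; 0.0071 0.3022]
step 2: x^-=[-3.6694, 0.7483]  P^-=[0.5328 0.0784; 0.0784 0.4422]  H_jac=[-0.8639 0.0000; 0.0000 -0.6804]  S=[0.7376 0.0191; 0.0191 0.5647]  K=[-0.6221 -0.0735; -0.0781 -0.5301]  nu=[1.9063, 1.9971]  x^+=[-5.0020, -0.4594]  P^+=[0.2425 0.0142; 0.0142 0.2774]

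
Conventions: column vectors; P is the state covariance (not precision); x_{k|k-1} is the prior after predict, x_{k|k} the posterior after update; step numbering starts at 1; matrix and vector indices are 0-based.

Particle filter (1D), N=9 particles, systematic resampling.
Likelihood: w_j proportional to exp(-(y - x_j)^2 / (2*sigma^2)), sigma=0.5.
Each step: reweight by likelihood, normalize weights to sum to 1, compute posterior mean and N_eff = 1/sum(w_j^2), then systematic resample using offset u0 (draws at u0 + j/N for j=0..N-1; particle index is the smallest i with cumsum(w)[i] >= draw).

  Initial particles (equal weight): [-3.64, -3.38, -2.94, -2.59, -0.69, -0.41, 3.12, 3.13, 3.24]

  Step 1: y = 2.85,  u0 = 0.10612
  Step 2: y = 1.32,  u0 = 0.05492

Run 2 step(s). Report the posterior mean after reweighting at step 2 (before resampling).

step 1: w=[0.0000, 0.0000, 0.0000, 0.0000, 0.0000, 0.0000, 0.3518, 0.3479, 0.3003]  mean=3.1595  Neff=2.9852  idx=[6, 6, 6, 7, 7, 7, 8, 8, 8]
step 2: w=[0.1425, 0.1425, 0.1425, 0.1325, 0.1325, 0.1325, 0.0583, 0.0583, 0.0583]  mean=3.1450  Neff=8.0781  idx=[0, 1, 1, 2, 3, 4, 5, 6, 8]

post_mean = 3.1450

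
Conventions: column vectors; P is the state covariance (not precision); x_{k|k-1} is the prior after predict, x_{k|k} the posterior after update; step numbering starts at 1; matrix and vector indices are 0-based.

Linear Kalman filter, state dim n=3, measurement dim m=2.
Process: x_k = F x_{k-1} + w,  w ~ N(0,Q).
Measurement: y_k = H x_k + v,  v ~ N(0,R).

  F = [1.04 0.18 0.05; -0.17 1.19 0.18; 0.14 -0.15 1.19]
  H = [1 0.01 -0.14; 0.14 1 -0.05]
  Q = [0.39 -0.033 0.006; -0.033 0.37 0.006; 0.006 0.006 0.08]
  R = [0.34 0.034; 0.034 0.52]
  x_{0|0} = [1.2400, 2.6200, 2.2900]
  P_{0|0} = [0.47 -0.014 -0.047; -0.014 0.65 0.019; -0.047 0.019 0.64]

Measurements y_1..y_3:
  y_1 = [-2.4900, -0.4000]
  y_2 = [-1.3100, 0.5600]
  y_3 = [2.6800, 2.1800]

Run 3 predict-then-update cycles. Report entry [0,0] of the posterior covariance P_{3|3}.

P_post[0,0] = 0.2728

step 1: x^-=[1.8757, 3.3192, 2.5057]  P^-=[0.9112 0.0053 0.0422; 0.0053 1.3415 0.0479; 0.0422 0.0479 0.9883]  S=[1.2589 0.1776; 0.1776 1.8779]  K=[0.7189 0.0017; -0.0923 0.7222; -0.0773 0.0097]  nu=[-4.0481, -3.8565]  x^+=[-1.0411, 0.9077, 2.7816]  P^+=[0.2601 -0.0056 0.1110; -0.0056 0.3750 0.0359; 0.1110 0.0359 0.9808]
step 2: x^-=[-0.7803, 1.7579, 3.0282]  P^-=[0.6960 0.0266 0.2384; 0.0266 0.9511 0.1721; 0.2384 0.1721 1.5069]  S=[0.9990 0.1374; 0.1374 1.4754]  K=[0.6616 0.0144; -0.0772 0.6485; 0.0173 0.0866]  nu=[-0.1234, -0.9372]  x^+=[-0.8754, 1.1596, 2.9449]  P^+=[0.2558 0.0050 0.2172; 0.0050 0.3384 0.0900; 0.2172 0.0900 1.4951]
step 3: x^-=[-0.5544, 2.0588, 3.2079]  P^-=[0.7075 0.0609 0.4114; 0.0609 0.9283 0.3472; 0.4114 0.3472 2.2499]  S=[0.9767 0.1416; 0.1416 1.4443]  K=[0.6614 0.0316; -0.0713 0.6436; 0.0739 0.1951]  nu=[3.6630, 0.3592]  x^+=[1.8796, 2.0290, 3.5488]  P^+=[0.2728 0.0175 0.3361; 0.0175 0.3381 0.1662; 0.3361 0.1662 2.1855]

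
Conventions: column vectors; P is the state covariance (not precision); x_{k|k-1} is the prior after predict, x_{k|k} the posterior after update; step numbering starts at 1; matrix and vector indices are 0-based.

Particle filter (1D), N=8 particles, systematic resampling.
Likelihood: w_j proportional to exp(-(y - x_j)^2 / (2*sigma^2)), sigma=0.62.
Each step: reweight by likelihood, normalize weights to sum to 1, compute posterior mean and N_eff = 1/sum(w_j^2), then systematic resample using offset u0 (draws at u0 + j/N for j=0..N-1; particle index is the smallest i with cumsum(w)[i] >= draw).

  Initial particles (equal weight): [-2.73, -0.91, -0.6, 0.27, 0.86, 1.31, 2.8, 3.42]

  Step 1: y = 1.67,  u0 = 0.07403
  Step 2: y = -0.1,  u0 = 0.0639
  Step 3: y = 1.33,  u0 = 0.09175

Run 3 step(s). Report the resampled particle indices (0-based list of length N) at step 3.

step 1: w=[0.0000, 0.0001, 0.0008, 0.0501, 0.2732, 0.5419, 0.1219, 0.0119]  mean=1.3399  Neff=2.5915  idx=[4, 4, 4, 5, 5, 5, 5, 6]
step 2: w=[0.2501, 0.2501, 0.2501, 0.0625, 0.0625, 0.0625, 0.0625, 0.0000]  mean=0.9724  Neff=4.9216  idx=[0, 0, 1, 1, 2, 2, 4, 6]
step 3: w=[0.1154, 0.1154, 0.1154, 0.1154, 0.1154, 0.1154, 0.1538, 0.1538]  mean=0.9984  Neff=7.8613  idx=[0, 1, 2, 4, 5, 6, 6, 7]

resampled_idx = [0, 1, 2, 4, 5, 6, 6, 7]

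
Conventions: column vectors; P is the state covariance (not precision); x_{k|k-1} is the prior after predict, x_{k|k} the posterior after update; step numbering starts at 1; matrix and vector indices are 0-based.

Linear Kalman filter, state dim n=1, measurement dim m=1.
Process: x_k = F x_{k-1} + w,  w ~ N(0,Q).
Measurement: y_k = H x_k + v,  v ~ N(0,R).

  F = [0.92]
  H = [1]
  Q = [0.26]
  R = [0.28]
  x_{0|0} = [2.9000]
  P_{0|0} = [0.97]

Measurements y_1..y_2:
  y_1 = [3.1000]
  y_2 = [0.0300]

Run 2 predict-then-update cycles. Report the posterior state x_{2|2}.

x_post = [1.0836]

step 1: x^-=[2.6680]  P^-=[1.0810]  S=[1.3610]  K=[0.7943]  nu=[0.4320]  x^+=[3.0111]  P^+=[0.2224]
step 2: x^-=[2.7702]  P^-=[0.4482]  S=[0.7282]  K=[0.6155]  nu=[-2.7402]  x^+=[1.0836]  P^+=[0.1723]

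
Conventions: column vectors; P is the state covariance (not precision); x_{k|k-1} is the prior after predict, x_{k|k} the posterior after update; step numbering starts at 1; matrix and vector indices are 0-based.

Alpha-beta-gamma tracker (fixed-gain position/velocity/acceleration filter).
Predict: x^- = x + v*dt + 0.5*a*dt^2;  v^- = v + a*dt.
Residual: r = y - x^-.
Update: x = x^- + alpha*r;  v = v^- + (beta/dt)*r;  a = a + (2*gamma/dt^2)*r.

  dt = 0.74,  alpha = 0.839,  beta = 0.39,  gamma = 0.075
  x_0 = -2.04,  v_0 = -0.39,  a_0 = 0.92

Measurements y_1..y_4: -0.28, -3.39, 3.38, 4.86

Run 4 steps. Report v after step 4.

step 1: x_pred=-2.0767  r=1.7967  x^+=-0.5693  v^+=1.2377  a^+=1.4122
step 2: x_pred=0.7333  r=-4.1233  x^+=-2.7262  v^+=0.1096  a^+=0.2827
step 3: x_pred=-2.5676  r=5.9476  x^+=2.4224  v^+=3.4534  a^+=1.9119
step 4: x_pred=5.5014  r=-0.6414  x^+=4.9633  v^+=4.5301  a^+=1.7362

v_post = 4.5301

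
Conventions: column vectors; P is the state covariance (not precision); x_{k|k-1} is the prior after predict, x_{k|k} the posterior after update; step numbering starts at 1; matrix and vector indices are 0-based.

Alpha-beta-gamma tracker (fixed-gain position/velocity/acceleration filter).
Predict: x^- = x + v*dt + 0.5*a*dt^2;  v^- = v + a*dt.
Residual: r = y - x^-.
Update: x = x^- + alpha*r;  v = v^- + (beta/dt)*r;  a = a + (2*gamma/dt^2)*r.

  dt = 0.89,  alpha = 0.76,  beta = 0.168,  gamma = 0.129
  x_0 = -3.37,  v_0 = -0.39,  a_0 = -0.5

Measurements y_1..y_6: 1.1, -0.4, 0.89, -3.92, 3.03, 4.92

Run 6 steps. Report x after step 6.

x_post = 4.3982

step 1: x_pred=-3.9151  r=5.0151  x^+=-0.1036  v^+=0.1117  a^+=1.1335
step 2: x_pred=0.4447  r=-0.8447  x^+=-0.1973  v^+=0.9611  a^+=0.8584
step 3: x_pred=0.9980  r=-0.1080  x^+=0.9159  v^+=1.7046  a^+=0.8232
step 4: x_pred=2.7591  r=-6.6791  x^+=-2.3170  v^+=1.1765  a^+=-1.3523
step 5: x_pred=-1.8055  r=4.8355  x^+=1.8695  v^+=0.8857  a^+=0.2227
step 6: x_pred=2.7460  r=2.1740  x^+=4.3982  v^+=1.4943  a^+=0.9308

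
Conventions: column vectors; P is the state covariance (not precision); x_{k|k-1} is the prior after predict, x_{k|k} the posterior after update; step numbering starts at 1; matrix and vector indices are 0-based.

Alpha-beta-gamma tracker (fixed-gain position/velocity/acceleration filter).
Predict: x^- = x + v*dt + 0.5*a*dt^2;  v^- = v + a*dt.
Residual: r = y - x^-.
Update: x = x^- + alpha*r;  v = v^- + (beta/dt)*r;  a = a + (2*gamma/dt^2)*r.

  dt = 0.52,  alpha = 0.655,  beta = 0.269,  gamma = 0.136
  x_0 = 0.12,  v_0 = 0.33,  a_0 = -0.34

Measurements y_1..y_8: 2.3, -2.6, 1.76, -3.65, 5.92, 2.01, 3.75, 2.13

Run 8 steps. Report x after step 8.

step 1: x_pred=0.2456  r=2.0544  x^+=1.5912  v^+=1.2159  a^+=1.7265
step 2: x_pred=2.4570  r=-5.0570  x^+=-0.8553  v^+=-0.5023  a^+=-3.3604
step 3: x_pred=-1.5709  r=3.3309  x^+=0.6109  v^+=-0.5266  a^+=-0.0098
step 4: x_pred=0.3357  r=-3.9857  x^+=-2.2749  v^+=-2.5935  a^+=-4.0191
step 5: x_pred=-4.1669  r=10.0869  x^+=2.4400  v^+=0.5346  a^+=6.1275
step 6: x_pred=3.5464  r=-1.5364  x^+=2.5401  v^+=2.9261  a^+=4.5820
step 7: x_pred=4.6811  r=-0.9311  x^+=4.0712  v^+=4.8271  a^+=3.6453
step 8: x_pred=7.0742  r=-4.9442  x^+=3.8357  v^+=4.1650  a^+=-1.3281

x_post = 3.8357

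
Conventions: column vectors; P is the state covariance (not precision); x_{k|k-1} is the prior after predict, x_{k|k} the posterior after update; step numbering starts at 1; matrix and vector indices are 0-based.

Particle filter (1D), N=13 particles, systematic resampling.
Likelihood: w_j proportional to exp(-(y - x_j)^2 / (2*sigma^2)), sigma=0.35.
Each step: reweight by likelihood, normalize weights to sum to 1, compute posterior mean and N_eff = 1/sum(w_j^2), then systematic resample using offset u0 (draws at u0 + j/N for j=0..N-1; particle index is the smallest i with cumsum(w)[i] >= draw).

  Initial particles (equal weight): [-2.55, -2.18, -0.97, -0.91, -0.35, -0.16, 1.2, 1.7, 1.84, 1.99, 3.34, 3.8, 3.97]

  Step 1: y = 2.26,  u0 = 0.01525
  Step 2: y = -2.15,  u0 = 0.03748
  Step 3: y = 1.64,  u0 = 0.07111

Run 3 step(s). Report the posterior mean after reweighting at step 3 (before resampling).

step 1: w=[0.0000, 0.0000, 0.0000, 0.0000, 0.0000, 0.0000, 0.0067, 0.1822, 0.3189, 0.4866, 0.0056, 0.0000, 0.0000]  mean=1.8917  Neff=2.6901  idx=[7, 7, 7, 8, 8, 8, 8, 9, 9, 9, 9, 9, 9]
step 2: w=[0.3283, 0.3283, 0.3283, 0.0037, 0.0037, 0.0037, 0.0037, 0.0000, 0.0000, 0.0000, 0.0000, 0.0000, 0.0000]  mean=1.7021  Neff=3.0918  idx=[0, 0, 0, 0, 1, 1, 1, 1, 1, 2, 2, 2, 2]
step 3: w=[0.0769, 0.0769, 0.0769, 0.0769, 0.0769, 0.0769, 0.0769, 0.0769, 0.0769, 0.0769, 0.0769, 0.0769, 0.0769]  mean=1.7000  Neff=13.0000  idx=[0, 1, 2, 3, 4, 5, 6, 7, 8, 9, 10, 11, 12]

post_mean = 1.7000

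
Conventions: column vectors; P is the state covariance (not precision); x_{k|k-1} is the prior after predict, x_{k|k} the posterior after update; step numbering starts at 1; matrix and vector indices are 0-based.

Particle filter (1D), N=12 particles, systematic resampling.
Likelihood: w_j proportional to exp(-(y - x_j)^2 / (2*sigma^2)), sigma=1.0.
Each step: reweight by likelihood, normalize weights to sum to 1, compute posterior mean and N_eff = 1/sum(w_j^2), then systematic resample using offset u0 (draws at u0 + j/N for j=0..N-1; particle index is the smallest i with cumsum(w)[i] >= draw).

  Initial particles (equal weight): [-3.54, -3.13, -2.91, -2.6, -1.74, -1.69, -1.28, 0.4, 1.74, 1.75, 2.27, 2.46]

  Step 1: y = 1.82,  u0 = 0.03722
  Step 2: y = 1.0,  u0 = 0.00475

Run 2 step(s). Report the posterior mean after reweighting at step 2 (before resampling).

step 1: w=[0.0000, 0.0000, 0.0000, 0.0000, 0.0004, 0.0005, 0.0020, 0.0892, 0.2437, 0.2439, 0.2210, 0.1992]  mean=1.8740  Neff=4.6432  idx=[7, 8, 8, 8, 9, 9, 9, 10, 10, 10, 11, 11]
step 2: w=[0.1127, 0.1026, 0.1026, 0.1026, 0.1019, 0.1019, 0.1019, 0.0603, 0.0603, 0.0603, 0.0465, 0.0465]  mean=1.7547  Neff=11.0302  idx=[0, 0, 1, 2, 3, 4, 4, 5, 6, 7, 8, 10]

post_mean = 1.7547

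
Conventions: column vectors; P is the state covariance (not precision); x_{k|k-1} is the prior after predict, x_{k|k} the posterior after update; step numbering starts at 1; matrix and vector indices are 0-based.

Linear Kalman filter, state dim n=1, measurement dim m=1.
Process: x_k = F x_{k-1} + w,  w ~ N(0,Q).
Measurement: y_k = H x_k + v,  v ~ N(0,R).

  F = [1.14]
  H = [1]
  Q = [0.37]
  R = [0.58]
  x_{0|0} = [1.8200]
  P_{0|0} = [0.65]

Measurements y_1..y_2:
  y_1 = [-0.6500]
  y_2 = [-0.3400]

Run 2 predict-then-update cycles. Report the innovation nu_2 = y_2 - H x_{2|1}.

step 1: x^-=[2.0748]  P^-=[1.2147]  S=[1.7947]  K=[0.6768]  nu=[-2.7248]  x^+=[0.2306]  P^+=[0.3926]
step 2: x^-=[0.2628]  P^-=[0.8802]  S=[1.4602]  K=[0.6028]  nu=[-0.6028]  x^+=[-0.1005]  P^+=[0.3496]

innov = [-0.6028]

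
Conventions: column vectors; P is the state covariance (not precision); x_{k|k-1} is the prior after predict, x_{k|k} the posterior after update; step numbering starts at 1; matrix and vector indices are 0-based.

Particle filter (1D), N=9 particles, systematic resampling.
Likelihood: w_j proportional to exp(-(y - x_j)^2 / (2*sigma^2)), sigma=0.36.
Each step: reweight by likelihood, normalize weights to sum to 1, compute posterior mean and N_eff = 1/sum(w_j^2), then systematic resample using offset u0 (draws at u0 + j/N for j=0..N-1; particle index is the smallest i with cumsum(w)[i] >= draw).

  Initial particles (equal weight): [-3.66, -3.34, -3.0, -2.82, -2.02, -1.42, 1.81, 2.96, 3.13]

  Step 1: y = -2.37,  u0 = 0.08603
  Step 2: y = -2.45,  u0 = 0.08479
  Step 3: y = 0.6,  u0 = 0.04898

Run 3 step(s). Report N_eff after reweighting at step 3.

step 1: w=[0.0012, 0.0195, 0.1594, 0.3375, 0.4596, 0.0227, 0.0000, 0.0000, 0.0000]  mean=-2.4605  Neff=2.8451  idx=[2, 3, 3, 3, 4, 4, 4, 4, 4]
step 2: w=[0.0687, 0.1302, 0.1302, 0.1302, 0.1082, 0.1082, 0.1082, 0.1082, 0.1082]  mean=-2.3997  Neff=8.7687  idx=[1, 1, 2, 3, 4, 5, 6, 7, 8]
step 3: w=[0.0000, 0.0000, 0.0000, 0.0000, 0.2000, 0.2000, 0.2000, 0.2000, 0.2000]  mean=-2.0200  Neff=5.0000  idx=[4, 4, 5, 5, 6, 7, 7, 8, 8]

N_eff = 5.0000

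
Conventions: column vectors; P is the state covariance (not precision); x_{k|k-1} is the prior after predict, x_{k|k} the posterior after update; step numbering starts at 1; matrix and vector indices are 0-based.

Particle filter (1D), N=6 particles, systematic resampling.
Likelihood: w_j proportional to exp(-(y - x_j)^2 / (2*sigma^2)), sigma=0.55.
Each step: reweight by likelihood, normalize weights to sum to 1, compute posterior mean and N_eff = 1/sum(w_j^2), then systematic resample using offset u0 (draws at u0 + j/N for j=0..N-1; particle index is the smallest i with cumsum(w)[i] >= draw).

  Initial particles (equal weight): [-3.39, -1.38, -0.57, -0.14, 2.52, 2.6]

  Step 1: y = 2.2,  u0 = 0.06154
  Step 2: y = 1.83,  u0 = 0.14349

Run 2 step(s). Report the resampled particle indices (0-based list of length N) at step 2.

step 1: w=[0.0000, 0.0000, 0.0000, 0.0001, 0.5237, 0.4762]  mean=2.5579  Neff=1.9958  idx=[4, 4, 4, 5, 5, 5]
step 2: w=[0.1827, 0.1827, 0.1827, 0.1506, 0.1506, 0.1506]  mean=2.5562  Neff=5.9449  idx=[0, 1, 2, 3, 4, 5]

resampled_idx = [0, 1, 2, 3, 4, 5]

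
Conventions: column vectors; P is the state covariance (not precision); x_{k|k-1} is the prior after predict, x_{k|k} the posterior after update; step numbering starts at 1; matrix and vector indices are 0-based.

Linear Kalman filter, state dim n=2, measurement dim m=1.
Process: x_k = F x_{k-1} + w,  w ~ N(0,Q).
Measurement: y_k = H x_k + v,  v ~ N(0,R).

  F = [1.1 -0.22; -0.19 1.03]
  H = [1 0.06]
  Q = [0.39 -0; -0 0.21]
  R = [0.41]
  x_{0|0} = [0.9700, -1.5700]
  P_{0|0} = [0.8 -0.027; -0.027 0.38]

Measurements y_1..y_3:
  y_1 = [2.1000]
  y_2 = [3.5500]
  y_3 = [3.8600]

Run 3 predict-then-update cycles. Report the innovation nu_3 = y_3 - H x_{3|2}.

innov = [-0.2049]

step 1: x^-=[1.4124, -1.8014]  P^-=[1.3895 -0.2850; -0.2850 0.6526]  S=[1.7676]  K=[0.7764; -0.1391]  nu=[0.7957]  x^+=[2.0302, -1.9121]  P^+=[0.3240 -0.0941; -0.0941 0.6184]
step 2: x^-=[2.6538, -2.3552]  P^-=[0.8575 -0.3184; -0.3184 0.9146]  S=[1.2326]  K=[0.6802; -0.2138]  nu=[1.0375]  x^+=[3.3595, -2.5770]  P^+=[0.2872 -0.1392; -0.1392 0.8582]
step 3: x^-=[4.2624, -3.2926]  P^-=[0.8464 -0.4180; -0.4180 1.1853]  S=[1.2105]  K=[0.6785; -0.2865]  nu=[-0.2049]  x^+=[4.1234, -3.2339]  P^+=[0.2891 -0.1826; -0.1826 1.0859]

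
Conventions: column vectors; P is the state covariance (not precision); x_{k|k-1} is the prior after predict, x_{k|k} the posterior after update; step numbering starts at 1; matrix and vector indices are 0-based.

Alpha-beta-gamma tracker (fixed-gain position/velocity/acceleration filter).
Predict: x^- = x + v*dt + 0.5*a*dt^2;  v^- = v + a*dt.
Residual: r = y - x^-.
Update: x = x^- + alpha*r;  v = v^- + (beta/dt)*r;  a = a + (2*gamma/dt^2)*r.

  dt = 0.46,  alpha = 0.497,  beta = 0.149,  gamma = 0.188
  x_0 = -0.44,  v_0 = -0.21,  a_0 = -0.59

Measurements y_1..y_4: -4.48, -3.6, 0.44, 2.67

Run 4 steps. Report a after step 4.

step 1: x_pred=-0.5990  r=-3.8810  x^+=-2.5279  v^+=-1.7385  a^+=-7.4863
step 2: x_pred=-4.1196  r=0.5196  x^+=-3.8614  v^+=-5.0139  a^+=-6.5629
step 3: x_pred=-6.8621  r=7.3021  x^+=-3.2330  v^+=-5.6676  a^+=6.4125
step 4: x_pred=-5.1616  r=7.8316  x^+=-1.2693  v^+=-0.1811  a^+=20.3287

a_post = 20.3287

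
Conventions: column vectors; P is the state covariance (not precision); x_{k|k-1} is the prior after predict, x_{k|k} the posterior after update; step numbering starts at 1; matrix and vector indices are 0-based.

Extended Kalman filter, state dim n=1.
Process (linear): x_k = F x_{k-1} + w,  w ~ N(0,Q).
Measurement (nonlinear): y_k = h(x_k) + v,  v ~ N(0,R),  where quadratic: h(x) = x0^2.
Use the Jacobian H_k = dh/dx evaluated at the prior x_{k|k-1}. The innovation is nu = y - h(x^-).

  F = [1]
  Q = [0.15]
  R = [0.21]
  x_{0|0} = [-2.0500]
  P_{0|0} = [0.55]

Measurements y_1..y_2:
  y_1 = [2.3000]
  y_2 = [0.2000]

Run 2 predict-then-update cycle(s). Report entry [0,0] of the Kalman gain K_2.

K[0,0] = -0.2782

step 1: x^-=[-2.0500]  P^-=[0.7000]  H_jac=[-4.1000]  S=[11.9770]  K=[-0.2396]  nu=[-1.9025]  x^+=[-1.5941]  P^+=[0.0123]
step 2: x^-=[-1.5941]  P^-=[0.1623]  H_jac=[-3.1882]  S=[1.8595]  K=[-0.2782]  nu=[-2.3412]  x^+=[-0.9427]  P^+=[0.0183]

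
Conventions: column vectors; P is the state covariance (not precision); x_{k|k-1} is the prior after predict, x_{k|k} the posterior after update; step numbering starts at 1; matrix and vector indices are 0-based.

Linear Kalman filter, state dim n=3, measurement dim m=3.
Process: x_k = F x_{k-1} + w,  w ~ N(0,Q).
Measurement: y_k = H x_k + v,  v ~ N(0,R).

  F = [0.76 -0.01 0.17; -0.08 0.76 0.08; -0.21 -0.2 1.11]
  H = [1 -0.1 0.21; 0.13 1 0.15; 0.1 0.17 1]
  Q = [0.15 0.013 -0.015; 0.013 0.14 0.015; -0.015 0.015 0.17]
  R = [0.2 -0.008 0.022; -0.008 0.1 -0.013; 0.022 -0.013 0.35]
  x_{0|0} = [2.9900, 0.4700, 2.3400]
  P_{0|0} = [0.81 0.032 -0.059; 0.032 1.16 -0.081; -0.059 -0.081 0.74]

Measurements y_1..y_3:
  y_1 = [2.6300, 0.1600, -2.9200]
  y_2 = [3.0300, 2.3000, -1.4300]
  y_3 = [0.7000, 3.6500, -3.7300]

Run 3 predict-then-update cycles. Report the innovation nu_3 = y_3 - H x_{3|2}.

innov = [-0.5072, 3.2445, -1.0273]

step 1: x^-=[2.6655, 0.3052, 1.8755]  P^-=[0.6239 -0.0297 -0.0511; -0.0297 0.8070 -0.1474; -0.0511 -0.1474 1.2300]  S=[0.8769 -0.0359 0.2815; -0.0359 0.8912 0.1546; 0.2815 0.1546 1.5482]  K=[0.7529 0.1043 -0.1433; -0.0995 0.8860 -0.0789; -0.0034 -0.1023 0.7858]  nu=[-0.3988, -0.7730, -5.1139]  x^+=[3.0174, 0.0634, -2.0627]  P^+=[0.1563 -0.0066 -0.0495; -0.0066 0.0999 -0.0576; -0.0495 -0.0576 0.2910]
step 2: x^-=[1.9419, -0.3582, -2.9359]  P^-=[0.2362 -0.0069 -0.0212; -0.0069 0.1950 -0.0132; -0.0212 -0.0132 0.5876]  S=[0.4571 0.0086 0.1438; 0.0086 0.3056 0.0939; 0.1438 0.0939 0.9366]  K=[0.5350 0.0798 -0.0888; -0.0652 0.6408 -0.0337; 0.0327 0.0468 0.6130]  nu=[1.6688, 2.8461, 1.3726]  x^+=[2.9400, 1.3105, -1.9066]  P^+=[0.1103 -0.0049 -0.0305; -0.0049 0.0706 -0.0331; -0.0305 -0.0331 0.2233]
step 3: x^-=[1.8972, 0.6083, -2.9958]  P^-=[0.2125 0.0003 -0.0128; 0.0003 0.1799 0.0025; -0.0128 0.0025 0.4814]  S=[0.4300 0.0153 0.1281; 0.0153 0.2946 0.0933; 0.1281 0.0933 0.8370]  K=[0.5078 0.0862 -0.0772; -0.0558 0.6216 -0.0212; 0.0352 0.0684 0.5611]  nu=[-0.5072, 3.2445, -1.0273]  x^+=[1.9987, 2.6750, -3.3680]  P^+=[0.1044 -0.0040 -0.0267; -0.0040 0.0676 -0.0278; -0.0267 -0.0278 0.2037]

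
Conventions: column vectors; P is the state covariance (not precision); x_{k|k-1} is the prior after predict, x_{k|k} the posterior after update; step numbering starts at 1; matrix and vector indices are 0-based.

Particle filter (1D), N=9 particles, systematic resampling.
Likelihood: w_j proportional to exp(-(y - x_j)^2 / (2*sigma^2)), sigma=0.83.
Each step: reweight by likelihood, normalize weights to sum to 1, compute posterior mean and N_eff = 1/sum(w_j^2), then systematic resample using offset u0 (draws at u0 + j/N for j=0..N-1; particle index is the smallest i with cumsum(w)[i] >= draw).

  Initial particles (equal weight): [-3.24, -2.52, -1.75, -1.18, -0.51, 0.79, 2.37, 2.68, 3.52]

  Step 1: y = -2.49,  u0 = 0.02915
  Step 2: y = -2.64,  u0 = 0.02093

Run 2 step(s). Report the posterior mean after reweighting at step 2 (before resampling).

step 1: w=[0.2478, 0.3725, 0.2505, 0.1073, 0.0217, 0.0002, 0.0000, 0.0000, 0.0000]  mean=-2.3177  Neff=3.6370  idx=[0, 0, 1, 1, 1, 1, 2, 2, 3]
step 2: w=[0.1126, 0.1126, 0.1447, 0.1447, 0.1447, 0.1447, 0.0823, 0.0823, 0.0311]  mean=-2.5137  Neff=8.0844  idx=[0, 1, 2, 2, 3, 4, 5, 5, 7]

post_mean = -2.5137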